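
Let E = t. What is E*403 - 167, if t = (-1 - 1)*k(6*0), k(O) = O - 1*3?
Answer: 2251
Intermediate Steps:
k(O) = -3 + O (k(O) = O - 3 = -3 + O)
t = 6 (t = (-1 - 1)*(-3 + 6*0) = -2*(-3 + 0) = -2*(-3) = 6)
E = 6
E*403 - 167 = 6*403 - 167 = 2418 - 167 = 2251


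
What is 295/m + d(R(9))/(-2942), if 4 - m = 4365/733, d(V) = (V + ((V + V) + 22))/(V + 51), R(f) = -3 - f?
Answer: -12405175684/82209777 ≈ -150.90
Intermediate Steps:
d(V) = (22 + 3*V)/(51 + V) (d(V) = (V + (2*V + 22))/(51 + V) = (V + (22 + 2*V))/(51 + V) = (22 + 3*V)/(51 + V))
m = -1433/733 (m = 4 - 4365/733 = -1433/733 ≈ -1.9550)
295/m + d(R(9))/(-2942) = 295/(-1433/733) + ((22 + 3*(-3 - 1*9))/(51 + (-3 - 1*9)))/(-2942) = 295*(-733/1433) + ((22 + 3*(-3 - 9))/(51 + (-3 - 9)))*(-1/2942) = -216235/1433 + ((22 + 3*(-12))/(51 - 12))*(-1/2942) = -216235/1433 + ((22 - 36)/39)*(-1/2942) = -216235/1433 + ((1/39)*(-14))*(-1/2942) = -216235/1433 - 14/39*(-1/2942) = -216235/1433 + 7/57369 = -12405175684/82209777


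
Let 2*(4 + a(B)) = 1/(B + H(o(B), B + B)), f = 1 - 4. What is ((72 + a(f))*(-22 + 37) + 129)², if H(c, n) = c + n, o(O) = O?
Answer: 84400969/64 ≈ 1.3188e+6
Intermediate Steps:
f = -3
a(B) = -4 + 1/(8*B) (a(B) = -4 + 1/(2*(B + (B + (B + B)))) = -4 + 1/(2*(B + (B + 2*B))) = -4 + 1/(2*(B + 3*B)) = -4 + 1/(2*((4*B))) = -4 + (1/(4*B))/2 = -4 + 1/(8*B))
((72 + a(f))*(-22 + 37) + 129)² = ((72 + (-4 + (⅛)/(-3)))*(-22 + 37) + 129)² = ((72 + (-4 + (⅛)*(-⅓)))*15 + 129)² = ((72 + (-4 - 1/24))*15 + 129)² = ((72 - 97/24)*15 + 129)² = ((1631/24)*15 + 129)² = (8155/8 + 129)² = (9187/8)² = 84400969/64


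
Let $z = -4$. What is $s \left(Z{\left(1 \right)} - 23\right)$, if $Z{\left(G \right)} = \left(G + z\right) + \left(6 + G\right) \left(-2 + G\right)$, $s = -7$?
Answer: $231$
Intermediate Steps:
$Z{\left(G \right)} = -4 + G + \left(-2 + G\right) \left(6 + G\right)$ ($Z{\left(G \right)} = \left(G - 4\right) + \left(6 + G\right) \left(-2 + G\right) = \left(-4 + G\right) + \left(-2 + G\right) \left(6 + G\right) = -4 + G + \left(-2 + G\right) \left(6 + G\right)$)
$s \left(Z{\left(1 \right)} - 23\right) = - 7 \left(\left(-16 + 1^{2} + 5 \cdot 1\right) - 23\right) = - 7 \left(\left(-16 + 1 + 5\right) - 23\right) = - 7 \left(-10 - 23\right) = \left(-7\right) \left(-33\right) = 231$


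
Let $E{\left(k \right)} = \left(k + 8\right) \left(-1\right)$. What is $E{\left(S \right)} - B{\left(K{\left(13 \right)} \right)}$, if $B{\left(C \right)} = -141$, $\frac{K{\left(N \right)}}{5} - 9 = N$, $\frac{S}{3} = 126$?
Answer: $-245$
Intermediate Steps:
$S = 378$ ($S = 3 \cdot 126 = 378$)
$K{\left(N \right)} = 45 + 5 N$
$E{\left(k \right)} = -8 - k$ ($E{\left(k \right)} = \left(8 + k\right) \left(-1\right) = -8 - k$)
$E{\left(S \right)} - B{\left(K{\left(13 \right)} \right)} = \left(-8 - 378\right) - -141 = \left(-8 - 378\right) + 141 = -386 + 141 = -245$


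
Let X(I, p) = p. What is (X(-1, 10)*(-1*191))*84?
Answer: -160440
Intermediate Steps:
(X(-1, 10)*(-1*191))*84 = (10*(-1*191))*84 = (10*(-191))*84 = -1910*84 = -160440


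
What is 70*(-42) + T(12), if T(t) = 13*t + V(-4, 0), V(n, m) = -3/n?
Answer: -11133/4 ≈ -2783.3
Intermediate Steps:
T(t) = ¾ + 13*t (T(t) = 13*t - 3/(-4) = 13*t - 3*(-¼) = 13*t + ¾ = ¾ + 13*t)
70*(-42) + T(12) = 70*(-42) + (¾ + 13*12) = -2940 + (¾ + 156) = -2940 + 627/4 = -11133/4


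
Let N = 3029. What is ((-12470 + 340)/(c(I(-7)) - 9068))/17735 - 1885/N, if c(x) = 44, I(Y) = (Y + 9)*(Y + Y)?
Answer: -2320306651/3728946912 ≈ -0.62224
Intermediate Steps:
I(Y) = 2*Y*(9 + Y) (I(Y) = (9 + Y)*(2*Y) = 2*Y*(9 + Y))
((-12470 + 340)/(c(I(-7)) - 9068))/17735 - 1885/N = ((-12470 + 340)/(44 - 9068))/17735 - 1885/3029 = -12130/(-9024)*(1/17735) - 1885*1/3029 = -12130*(-1/9024)*(1/17735) - 145/233 = (6065/4512)*(1/17735) - 145/233 = 1213/16004064 - 145/233 = -2320306651/3728946912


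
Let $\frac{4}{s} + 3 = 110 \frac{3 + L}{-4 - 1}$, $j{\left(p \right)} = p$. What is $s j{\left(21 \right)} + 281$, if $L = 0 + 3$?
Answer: $\frac{12617}{45} \approx 280.38$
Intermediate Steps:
$L = 3$
$s = - \frac{4}{135}$ ($s = \frac{4}{-3 + 110 \frac{3 + 3}{-4 - 1}} = \frac{4}{-3 + 110 \frac{6}{-5}} = \frac{4}{-3 + 110 \cdot 6 \left(- \frac{1}{5}\right)} = \frac{4}{-3 + 110 \left(- \frac{6}{5}\right)} = \frac{4}{-3 - 132} = \frac{4}{-135} = 4 \left(- \frac{1}{135}\right) = - \frac{4}{135} \approx -0.02963$)
$s j{\left(21 \right)} + 281 = \left(- \frac{4}{135}\right) 21 + 281 = - \frac{28}{45} + 281 = \frac{12617}{45}$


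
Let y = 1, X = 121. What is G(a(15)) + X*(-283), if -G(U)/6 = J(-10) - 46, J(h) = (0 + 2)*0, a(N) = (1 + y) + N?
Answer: -33967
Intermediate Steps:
a(N) = 2 + N (a(N) = (1 + 1) + N = 2 + N)
J(h) = 0 (J(h) = 2*0 = 0)
G(U) = 276 (G(U) = -6*(0 - 46) = -6*(-46) = 276)
G(a(15)) + X*(-283) = 276 + 121*(-283) = 276 - 34243 = -33967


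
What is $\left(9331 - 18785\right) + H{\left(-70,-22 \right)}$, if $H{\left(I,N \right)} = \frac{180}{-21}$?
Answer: $- \frac{66238}{7} \approx -9462.6$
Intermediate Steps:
$H{\left(I,N \right)} = - \frac{60}{7}$ ($H{\left(I,N \right)} = 180 \left(- \frac{1}{21}\right) = - \frac{60}{7}$)
$\left(9331 - 18785\right) + H{\left(-70,-22 \right)} = \left(9331 - 18785\right) - \frac{60}{7} = -9454 - \frac{60}{7} = - \frac{66238}{7}$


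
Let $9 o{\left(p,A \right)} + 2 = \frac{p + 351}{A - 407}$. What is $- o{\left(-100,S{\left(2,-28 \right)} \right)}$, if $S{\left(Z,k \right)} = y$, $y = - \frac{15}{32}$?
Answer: $\frac{3790}{13039} \approx 0.29067$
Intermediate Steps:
$y = - \frac{15}{32}$ ($y = \left(-15\right) \frac{1}{32} = - \frac{15}{32} \approx -0.46875$)
$S{\left(Z,k \right)} = - \frac{15}{32}$
$o{\left(p,A \right)} = - \frac{2}{9} + \frac{351 + p}{9 \left(-407 + A\right)}$ ($o{\left(p,A \right)} = - \frac{2}{9} + \frac{\left(p + 351\right) \frac{1}{A - 407}}{9} = - \frac{2}{9} + \frac{\left(351 + p\right) \frac{1}{-407 + A}}{9} = - \frac{2}{9} + \frac{\frac{1}{-407 + A} \left(351 + p\right)}{9} = - \frac{2}{9} + \frac{351 + p}{9 \left(-407 + A\right)}$)
$- o{\left(-100,S{\left(2,-28 \right)} \right)} = - \frac{1165 - 100 - - \frac{15}{16}}{9 \left(-407 - \frac{15}{32}\right)} = - \frac{1165 - 100 + \frac{15}{16}}{9 \left(- \frac{13039}{32}\right)} = - \frac{\left(-32\right) 17055}{9 \cdot 13039 \cdot 16} = \left(-1\right) \left(- \frac{3790}{13039}\right) = \frac{3790}{13039}$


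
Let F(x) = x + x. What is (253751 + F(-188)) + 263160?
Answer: 516535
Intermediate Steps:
F(x) = 2*x
(253751 + F(-188)) + 263160 = (253751 + 2*(-188)) + 263160 = (253751 - 376) + 263160 = 253375 + 263160 = 516535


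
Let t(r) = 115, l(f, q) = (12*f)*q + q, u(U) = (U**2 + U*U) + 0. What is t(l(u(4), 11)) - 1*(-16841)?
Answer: 16956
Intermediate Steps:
u(U) = 2*U**2 (u(U) = (U**2 + U**2) + 0 = 2*U**2 + 0 = 2*U**2)
l(f, q) = q + 12*f*q (l(f, q) = 12*f*q + q = q + 12*f*q)
t(l(u(4), 11)) - 1*(-16841) = 115 - 1*(-16841) = 115 + 16841 = 16956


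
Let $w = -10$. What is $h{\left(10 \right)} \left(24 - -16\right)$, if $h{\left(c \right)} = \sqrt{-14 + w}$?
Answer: $80 i \sqrt{6} \approx 195.96 i$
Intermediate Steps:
$h{\left(c \right)} = 2 i \sqrt{6}$ ($h{\left(c \right)} = \sqrt{-14 - 10} = \sqrt{-24} = 2 i \sqrt{6}$)
$h{\left(10 \right)} \left(24 - -16\right) = 2 i \sqrt{6} \left(24 - -16\right) = 2 i \sqrt{6} \left(24 + 16\right) = 2 i \sqrt{6} \cdot 40 = 80 i \sqrt{6}$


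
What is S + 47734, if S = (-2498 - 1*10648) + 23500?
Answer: 58088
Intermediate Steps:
S = 10354 (S = (-2498 - 10648) + 23500 = -13146 + 23500 = 10354)
S + 47734 = 10354 + 47734 = 58088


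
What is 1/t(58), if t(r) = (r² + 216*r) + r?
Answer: 1/15950 ≈ 6.2696e-5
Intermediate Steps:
t(r) = r² + 217*r
1/t(58) = 1/(58*(217 + 58)) = 1/(58*275) = 1/15950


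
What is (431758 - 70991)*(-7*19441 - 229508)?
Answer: -131894611365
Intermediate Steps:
(431758 - 70991)*(-7*19441 - 229508) = 360767*(-136087 - 229508) = 360767*(-365595) = -131894611365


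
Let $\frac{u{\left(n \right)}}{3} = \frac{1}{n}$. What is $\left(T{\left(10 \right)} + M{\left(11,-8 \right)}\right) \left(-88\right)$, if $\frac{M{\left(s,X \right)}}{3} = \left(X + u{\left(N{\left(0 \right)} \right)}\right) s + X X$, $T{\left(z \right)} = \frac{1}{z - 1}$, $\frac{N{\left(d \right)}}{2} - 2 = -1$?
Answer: $\frac{17732}{9} \approx 1970.2$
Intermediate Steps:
$N{\left(d \right)} = 2$ ($N{\left(d \right)} = 4 + 2 \left(-1\right) = 4 - 2 = 2$)
$u{\left(n \right)} = \frac{3}{n}$
$T{\left(z \right)} = \frac{1}{-1 + z}$
$M{\left(s,X \right)} = 3 X^{2} + 3 s \left(\frac{3}{2} + X\right)$ ($M{\left(s,X \right)} = 3 \left(\left(X + \frac{3}{2}\right) s + X X\right) = 3 \left(\left(X + 3 \cdot \frac{1}{2}\right) s + X^{2}\right) = 3 \left(\left(X + \frac{3}{2}\right) s + X^{2}\right) = 3 \left(\left(\frac{3}{2} + X\right) s + X^{2}\right) = 3 \left(s \left(\frac{3}{2} + X\right) + X^{2}\right) = 3 \left(X^{2} + s \left(\frac{3}{2} + X\right)\right) = 3 X^{2} + 3 s \left(\frac{3}{2} + X\right)$)
$\left(T{\left(10 \right)} + M{\left(11,-8 \right)}\right) \left(-88\right) = \left(\frac{1}{-1 + 10} + \left(3 \left(-8\right)^{2} + \frac{9}{2} \cdot 11 + 3 \left(-8\right) 11\right)\right) \left(-88\right) = \left(\frac{1}{9} + \left(3 \cdot 64 + \frac{99}{2} - 264\right)\right) \left(-88\right) = \left(\frac{1}{9} + \left(192 + \frac{99}{2} - 264\right)\right) \left(-88\right) = \left(\frac{1}{9} - \frac{45}{2}\right) \left(-88\right) = \left(- \frac{403}{18}\right) \left(-88\right) = \frac{17732}{9}$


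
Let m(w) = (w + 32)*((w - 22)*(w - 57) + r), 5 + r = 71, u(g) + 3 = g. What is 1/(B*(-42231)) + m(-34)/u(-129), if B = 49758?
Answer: 1807844327635/23114631078 ≈ 78.212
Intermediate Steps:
u(g) = -3 + g
r = 66 (r = -5 + 71 = 66)
m(w) = (32 + w)*(66 + (-57 + w)*(-22 + w)) (m(w) = (w + 32)*((w - 22)*(w - 57) + 66) = (32 + w)*((-22 + w)*(-57 + w) + 66) = (32 + w)*((-57 + w)*(-22 + w) + 66) = (32 + w)*(66 + (-57 + w)*(-22 + w)))
1/(B*(-42231)) + m(-34)/u(-129) = 1/(49758*(-42231)) + (42240 + (-34)³ - 1208*(-34) - 47*(-34)²)/(-3 - 129) = (1/49758)*(-1/42231) + (42240 - 39304 + 41072 - 47*1156)/(-132) = -1/2101330098 + (42240 - 39304 + 41072 - 54332)*(-1/132) = -1/2101330098 - 10324*(-1/132) = -1/2101330098 + 2581/33 = 1807844327635/23114631078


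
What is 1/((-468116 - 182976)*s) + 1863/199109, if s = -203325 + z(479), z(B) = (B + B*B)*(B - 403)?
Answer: 20948962244436511/2238930179048391660 ≈ 0.0093567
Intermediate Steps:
z(B) = (-403 + B)*(B + B²) (z(B) = (B + B²)*(-403 + B) = (-403 + B)*(B + B²))
s = 17270595 (s = -203325 + 479*(-403 + 479² - 402*479) = -203325 + 479*(-403 + 229441 - 192558) = -203325 + 479*36480 = -203325 + 17473920 = 17270595)
1/((-468116 - 182976)*s) + 1863/199109 = 1/(-468116 - 182976*17270595) + 1863/199109 = (1/17270595)/(-651092) + 1863*(1/199109) = -1/651092*1/17270595 + 1863/199109 = -1/11244746239740 + 1863/199109 = 20948962244436511/2238930179048391660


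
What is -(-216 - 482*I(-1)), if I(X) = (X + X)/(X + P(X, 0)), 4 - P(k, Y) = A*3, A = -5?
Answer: 1462/9 ≈ 162.44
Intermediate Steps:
P(k, Y) = 19 (P(k, Y) = 4 - (-5)*3 = 4 - 1*(-15) = 4 + 15 = 19)
I(X) = 2*X/(19 + X) (I(X) = (X + X)/(X + 19) = (2*X)/(19 + X) = 2*X/(19 + X))
-(-216 - 482*I(-1)) = -(-216 - 964*(-1)/(19 - 1)) = -(-216 - 964*(-1)/18) = -(-216 - 482*(-⅑)) = -(-216 + 482/9) = -1*(-1462/9) = 1462/9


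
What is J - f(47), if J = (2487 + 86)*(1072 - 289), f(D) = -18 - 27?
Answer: 2014704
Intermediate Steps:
f(D) = -45
J = 2014659 (J = 2573*783 = 2014659)
J - f(47) = 2014659 - 1*(-45) = 2014659 + 45 = 2014704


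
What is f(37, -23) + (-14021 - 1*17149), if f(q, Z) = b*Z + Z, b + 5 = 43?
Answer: -32067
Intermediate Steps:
b = 38 (b = -5 + 43 = 38)
f(q, Z) = 39*Z (f(q, Z) = 38*Z + Z = 39*Z)
f(37, -23) + (-14021 - 1*17149) = 39*(-23) + (-14021 - 1*17149) = -897 + (-14021 - 17149) = -897 - 31170 = -32067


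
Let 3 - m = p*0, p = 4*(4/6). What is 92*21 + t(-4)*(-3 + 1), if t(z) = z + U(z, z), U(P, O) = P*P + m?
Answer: 1902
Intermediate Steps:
p = 8/3 (p = 4*(4*(⅙)) = 4*(⅔) = 8/3 ≈ 2.6667)
m = 3 (m = 3 - 8*0/3 = 3 - 1*0 = 3 + 0 = 3)
U(P, O) = 3 + P² (U(P, O) = P*P + 3 = P² + 3 = 3 + P²)
t(z) = 3 + z + z² (t(z) = z + (3 + z²) = 3 + z + z²)
92*21 + t(-4)*(-3 + 1) = 92*21 + (3 - 4 + (-4)²)*(-3 + 1) = 1932 + (3 - 4 + 16)*(-2) = 1932 + 15*(-2) = 1932 - 30 = 1902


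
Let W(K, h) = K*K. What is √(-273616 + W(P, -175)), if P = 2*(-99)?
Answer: 2*I*√58603 ≈ 484.16*I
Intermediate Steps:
P = -198
W(K, h) = K²
√(-273616 + W(P, -175)) = √(-273616 + (-198)²) = √(-273616 + 39204) = √(-234412) = 2*I*√58603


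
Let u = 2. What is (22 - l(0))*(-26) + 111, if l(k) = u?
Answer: -409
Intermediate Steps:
l(k) = 2
(22 - l(0))*(-26) + 111 = (22 - 1*2)*(-26) + 111 = (22 - 2)*(-26) + 111 = 20*(-26) + 111 = -520 + 111 = -409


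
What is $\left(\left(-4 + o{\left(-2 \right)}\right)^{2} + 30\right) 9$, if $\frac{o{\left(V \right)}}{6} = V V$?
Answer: $3870$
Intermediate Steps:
$o{\left(V \right)} = 6 V^{2}$ ($o{\left(V \right)} = 6 V V = 6 V^{2}$)
$\left(\left(-4 + o{\left(-2 \right)}\right)^{2} + 30\right) 9 = \left(\left(-4 + 6 \left(-2\right)^{2}\right)^{2} + 30\right) 9 = \left(\left(-4 + 6 \cdot 4\right)^{2} + 30\right) 9 = \left(\left(-4 + 24\right)^{2} + 30\right) 9 = \left(20^{2} + 30\right) 9 = \left(400 + 30\right) 9 = 430 \cdot 9 = 3870$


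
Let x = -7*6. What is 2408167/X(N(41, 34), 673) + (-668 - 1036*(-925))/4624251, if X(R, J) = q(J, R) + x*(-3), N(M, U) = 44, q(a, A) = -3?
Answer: 1237342938517/63198097 ≈ 19579.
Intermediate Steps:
x = -42
X(R, J) = 123 (X(R, J) = -3 - 42*(-3) = -3 + 126 = 123)
2408167/X(N(41, 34), 673) + (-668 - 1036*(-925))/4624251 = 2408167/123 + (-668 - 1036*(-925))/4624251 = 2408167*(1/123) + (-668 + 958300)*(1/4624251) = 2408167/123 + 957632*(1/4624251) = 2408167/123 + 957632/4624251 = 1237342938517/63198097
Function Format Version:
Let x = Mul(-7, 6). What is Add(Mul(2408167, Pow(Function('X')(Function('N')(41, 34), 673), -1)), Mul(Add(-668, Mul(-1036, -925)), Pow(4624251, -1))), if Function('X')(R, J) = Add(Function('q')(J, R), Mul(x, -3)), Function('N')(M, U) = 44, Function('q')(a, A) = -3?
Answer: Rational(1237342938517, 63198097) ≈ 19579.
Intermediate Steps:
x = -42
Function('X')(R, J) = 123 (Function('X')(R, J) = Add(-3, Mul(-42, -3)) = Add(-3, 126) = 123)
Add(Mul(2408167, Pow(Function('X')(Function('N')(41, 34), 673), -1)), Mul(Add(-668, Mul(-1036, -925)), Pow(4624251, -1))) = Add(Mul(2408167, Pow(123, -1)), Mul(Add(-668, Mul(-1036, -925)), Pow(4624251, -1))) = Add(Mul(2408167, Rational(1, 123)), Mul(Add(-668, 958300), Rational(1, 4624251))) = Add(Rational(2408167, 123), Mul(957632, Rational(1, 4624251))) = Add(Rational(2408167, 123), Rational(957632, 4624251)) = Rational(1237342938517, 63198097)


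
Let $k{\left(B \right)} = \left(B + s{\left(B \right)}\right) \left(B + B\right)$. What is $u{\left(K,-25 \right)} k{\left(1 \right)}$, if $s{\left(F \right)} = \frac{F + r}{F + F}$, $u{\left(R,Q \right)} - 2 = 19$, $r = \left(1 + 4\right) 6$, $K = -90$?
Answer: $693$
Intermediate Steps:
$r = 30$ ($r = 5 \cdot 6 = 30$)
$u{\left(R,Q \right)} = 21$ ($u{\left(R,Q \right)} = 2 + 19 = 21$)
$s{\left(F \right)} = \frac{30 + F}{2 F}$ ($s{\left(F \right)} = \frac{F + 30}{F + F} = \frac{30 + F}{2 F}$)
$k{\left(B \right)} = 2 B \left(B + \frac{30 + B}{2 B}\right)$ ($k{\left(B \right)} = \left(B + \frac{30 + B}{2 B}\right) \left(B + B\right) = \left(B + \frac{30 + B}{2 B}\right) 2 B = 2 B \left(B + \frac{30 + B}{2 B}\right)$)
$u{\left(K,-25 \right)} k{\left(1 \right)} = 21 \left(30 + 1 + 2 \cdot 1^{2}\right) = 21 \left(30 + 1 + 2 \cdot 1\right) = 21 \left(30 + 1 + 2\right) = 21 \cdot 33 = 693$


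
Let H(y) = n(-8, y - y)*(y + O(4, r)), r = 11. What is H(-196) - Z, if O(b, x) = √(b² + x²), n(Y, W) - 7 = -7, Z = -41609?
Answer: 41609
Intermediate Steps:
n(Y, W) = 0 (n(Y, W) = 7 - 7 = 0)
H(y) = 0 (H(y) = 0*(y + √(4² + 11²)) = 0*(y + √(16 + 121)) = 0*(y + √137) = 0)
H(-196) - Z = 0 - 1*(-41609) = 0 + 41609 = 41609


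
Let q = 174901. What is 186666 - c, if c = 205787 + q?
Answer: -194022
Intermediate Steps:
c = 380688 (c = 205787 + 174901 = 380688)
186666 - c = 186666 - 1*380688 = 186666 - 380688 = -194022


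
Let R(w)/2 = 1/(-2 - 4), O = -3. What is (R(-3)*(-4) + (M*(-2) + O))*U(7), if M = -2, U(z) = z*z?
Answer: 343/3 ≈ 114.33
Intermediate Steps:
U(z) = z**2
R(w) = -1/3 (R(w) = 2/(-2 - 4) = 2/(-6) = 2*(-1/6) = -1/3)
(R(-3)*(-4) + (M*(-2) + O))*U(7) = (-1/3*(-4) + (-2*(-2) - 3))*7**2 = (4/3 + (4 - 3))*49 = (4/3 + 1)*49 = (7/3)*49 = 343/3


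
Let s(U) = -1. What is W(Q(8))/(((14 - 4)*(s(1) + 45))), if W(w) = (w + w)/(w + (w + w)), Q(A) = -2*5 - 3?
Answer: 1/660 ≈ 0.0015152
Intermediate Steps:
Q(A) = -13 (Q(A) = -10 - 3 = -13)
W(w) = ⅔ (W(w) = (2*w)/(w + 2*w) = (2*w)/((3*w)) = (2*w)*(1/(3*w)) = ⅔)
W(Q(8))/(((14 - 4)*(s(1) + 45))) = 2/(3*(((14 - 4)*(-1 + 45)))) = 2/(3*((10*44))) = (⅔)/440 = (⅔)*(1/440) = 1/660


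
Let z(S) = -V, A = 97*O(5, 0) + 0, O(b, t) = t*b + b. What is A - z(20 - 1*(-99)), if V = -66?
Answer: 419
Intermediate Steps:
O(b, t) = b + b*t (O(b, t) = b*t + b = b + b*t)
A = 485 (A = 97*(5*(1 + 0)) + 0 = 97*(5*1) + 0 = 97*5 + 0 = 485 + 0 = 485)
z(S) = 66 (z(S) = -1*(-66) = 66)
A - z(20 - 1*(-99)) = 485 - 1*66 = 485 - 66 = 419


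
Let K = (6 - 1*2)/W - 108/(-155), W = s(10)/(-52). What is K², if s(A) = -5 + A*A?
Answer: 19324816/8673025 ≈ 2.2282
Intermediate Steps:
s(A) = -5 + A²
W = -95/52 (W = (-5 + 10²)/(-52) = (-5 + 100)*(-1/52) = 95*(-1/52) = -95/52 ≈ -1.8269)
K = -4396/2945 (K = (6 - 1*2)/(-95/52) - 108/(-155) = (6 - 2)*(-52/95) - 108*(-1/155) = 4*(-52/95) + 108/155 = -208/95 + 108/155 = -4396/2945 ≈ -1.4927)
K² = (-4396/2945)² = 19324816/8673025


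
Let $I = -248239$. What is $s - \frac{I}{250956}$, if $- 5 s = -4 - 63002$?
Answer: $\frac{15812974931}{1254780} \approx 12602.0$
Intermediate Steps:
$s = \frac{63006}{5}$ ($s = - \frac{-4 - 63002}{5} = \left(- \frac{1}{5}\right) \left(-63006\right) = \frac{63006}{5} \approx 12601.0$)
$s - \frac{I}{250956} = \frac{63006}{5} - - \frac{248239}{250956} = \frac{63006}{5} + \frac{248239}{250956} = \frac{15812974931}{1254780}$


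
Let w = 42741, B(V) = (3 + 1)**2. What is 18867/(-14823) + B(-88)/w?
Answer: -9952559/7821603 ≈ -1.2724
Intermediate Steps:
B(V) = 16 (B(V) = 4**2 = 16)
18867/(-14823) + B(-88)/w = 18867/(-14823) + 16/42741 = 18867*(-1/14823) + 16*(1/42741) = -6289/4941 + 16/42741 = -9952559/7821603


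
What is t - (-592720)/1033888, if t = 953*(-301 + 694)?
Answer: 24201351967/64618 ≈ 3.7453e+5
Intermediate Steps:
t = 374529 (t = 953*393 = 374529)
t - (-592720)/1033888 = 374529 - (-592720)/1033888 = 374529 - 1*(-37045/64618) = 374529 + 37045/64618 = 24201351967/64618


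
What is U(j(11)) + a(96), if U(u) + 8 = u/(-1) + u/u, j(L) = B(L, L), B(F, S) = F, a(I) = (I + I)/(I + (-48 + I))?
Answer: -50/3 ≈ -16.667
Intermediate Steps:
a(I) = 2*I/(-48 + 2*I) (a(I) = (2*I)/(-48 + 2*I) = 2*I/(-48 + 2*I))
j(L) = L
U(u) = -7 - u (U(u) = -8 + (u/(-1) + u/u) = -8 + (u*(-1) + 1) = -8 + (-u + 1) = -8 + (1 - u) = -7 - u)
U(j(11)) + a(96) = (-7 - 1*11) + 96/(-24 + 96) = (-7 - 11) + 96/72 = -18 + 96*(1/72) = -18 + 4/3 = -50/3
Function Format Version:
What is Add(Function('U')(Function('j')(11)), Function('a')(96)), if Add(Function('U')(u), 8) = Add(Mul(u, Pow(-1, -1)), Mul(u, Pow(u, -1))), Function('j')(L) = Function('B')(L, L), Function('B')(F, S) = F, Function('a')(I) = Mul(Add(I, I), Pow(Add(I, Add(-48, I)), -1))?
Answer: Rational(-50, 3) ≈ -16.667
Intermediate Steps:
Function('a')(I) = Mul(2, I, Pow(Add(-48, Mul(2, I)), -1)) (Function('a')(I) = Mul(Mul(2, I), Pow(Add(-48, Mul(2, I)), -1)) = Mul(2, I, Pow(Add(-48, Mul(2, I)), -1)))
Function('j')(L) = L
Function('U')(u) = Add(-7, Mul(-1, u)) (Function('U')(u) = Add(-8, Add(Mul(u, Pow(-1, -1)), Mul(u, Pow(u, -1)))) = Add(-8, Add(Mul(u, -1), 1)) = Add(-8, Add(Mul(-1, u), 1)) = Add(-8, Add(1, Mul(-1, u))) = Add(-7, Mul(-1, u)))
Add(Function('U')(Function('j')(11)), Function('a')(96)) = Add(Add(-7, Mul(-1, 11)), Mul(96, Pow(Add(-24, 96), -1))) = Add(Add(-7, -11), Mul(96, Pow(72, -1))) = Add(-18, Mul(96, Rational(1, 72))) = Add(-18, Rational(4, 3)) = Rational(-50, 3)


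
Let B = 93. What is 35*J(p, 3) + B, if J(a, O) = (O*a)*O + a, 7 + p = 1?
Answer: -2007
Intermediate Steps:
p = -6 (p = -7 + 1 = -6)
J(a, O) = a + a*O² (J(a, O) = a*O² + a = a + a*O²)
35*J(p, 3) + B = 35*(-6*(1 + 3²)) + 93 = 35*(-6*(1 + 9)) + 93 = 35*(-6*10) + 93 = 35*(-60) + 93 = -2100 + 93 = -2007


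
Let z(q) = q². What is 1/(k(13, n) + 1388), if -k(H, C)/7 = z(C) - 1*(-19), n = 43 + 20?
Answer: -1/26528 ≈ -3.7696e-5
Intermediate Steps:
n = 63
k(H, C) = -133 - 7*C² (k(H, C) = -7*(C² - 1*(-19)) = -7*(C² + 19) = -7*(19 + C²) = -133 - 7*C²)
1/(k(13, n) + 1388) = 1/((-133 - 7*63²) + 1388) = 1/((-133 - 7*3969) + 1388) = 1/((-133 - 27783) + 1388) = 1/(-27916 + 1388) = 1/(-26528) = -1/26528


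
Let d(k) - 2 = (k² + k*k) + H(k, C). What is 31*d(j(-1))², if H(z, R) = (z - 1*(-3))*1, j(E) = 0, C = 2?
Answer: 775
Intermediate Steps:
H(z, R) = 3 + z (H(z, R) = (z + 3)*1 = (3 + z)*1 = 3 + z)
d(k) = 5 + k + 2*k² (d(k) = 2 + ((k² + k*k) + (3 + k)) = 2 + ((k² + k²) + (3 + k)) = 2 + (2*k² + (3 + k)) = 2 + (3 + k + 2*k²) = 5 + k + 2*k²)
31*d(j(-1))² = 31*(5 + 0 + 2*0²)² = 31*(5 + 0 + 2*0)² = 31*(5 + 0 + 0)² = 31*5² = 31*25 = 775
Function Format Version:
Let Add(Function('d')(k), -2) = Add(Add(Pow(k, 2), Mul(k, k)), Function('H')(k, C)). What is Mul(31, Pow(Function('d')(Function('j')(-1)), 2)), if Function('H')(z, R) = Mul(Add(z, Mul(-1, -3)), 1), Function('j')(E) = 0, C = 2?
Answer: 775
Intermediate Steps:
Function('H')(z, R) = Add(3, z) (Function('H')(z, R) = Mul(Add(z, 3), 1) = Mul(Add(3, z), 1) = Add(3, z))
Function('d')(k) = Add(5, k, Mul(2, Pow(k, 2))) (Function('d')(k) = Add(2, Add(Add(Pow(k, 2), Mul(k, k)), Add(3, k))) = Add(2, Add(Add(Pow(k, 2), Pow(k, 2)), Add(3, k))) = Add(2, Add(Mul(2, Pow(k, 2)), Add(3, k))) = Add(2, Add(3, k, Mul(2, Pow(k, 2)))) = Add(5, k, Mul(2, Pow(k, 2))))
Mul(31, Pow(Function('d')(Function('j')(-1)), 2)) = Mul(31, Pow(Add(5, 0, Mul(2, Pow(0, 2))), 2)) = Mul(31, Pow(Add(5, 0, Mul(2, 0)), 2)) = Mul(31, Pow(Add(5, 0, 0), 2)) = Mul(31, Pow(5, 2)) = Mul(31, 25) = 775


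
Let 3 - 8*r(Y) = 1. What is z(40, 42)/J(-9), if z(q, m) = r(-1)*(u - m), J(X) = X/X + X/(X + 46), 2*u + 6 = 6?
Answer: -111/8 ≈ -13.875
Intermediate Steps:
u = 0 (u = -3 + (1/2)*6 = -3 + 3 = 0)
r(Y) = 1/4 (r(Y) = 3/8 - 1/8*1 = 3/8 - 1/8 = 1/4)
J(X) = 1 + X/(46 + X)
z(q, m) = -m/4 (z(q, m) = (0 - m)/4 = (-m)/4 = -m/4)
z(40, 42)/J(-9) = (-1/4*42)/((2*(23 - 9)/(46 - 9))) = -21/(2*(2*14/37)) = -21/(2*(2*(1/37)*14)) = -21/(2*28/37) = -21/2*37/28 = -111/8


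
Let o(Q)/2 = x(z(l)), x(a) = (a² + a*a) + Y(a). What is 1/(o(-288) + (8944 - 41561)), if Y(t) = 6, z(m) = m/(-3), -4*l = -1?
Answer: -36/1173779 ≈ -3.0670e-5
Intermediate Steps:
l = ¼ (l = -¼*(-1) = ¼ ≈ 0.25000)
z(m) = -m/3 (z(m) = m*(-⅓) = -m/3)
x(a) = 6 + 2*a² (x(a) = (a² + a*a) + 6 = (a² + a²) + 6 = 2*a² + 6 = 6 + 2*a²)
o(Q) = 433/36 (o(Q) = 2*(6 + 2*(-⅓*¼)²) = 2*(6 + 2*(-1/12)²) = 2*(6 + 2*(1/144)) = 2*(6 + 1/72) = 2*(433/72) = 433/36)
1/(o(-288) + (8944 - 41561)) = 1/(433/36 + (8944 - 41561)) = 1/(433/36 - 32617) = 1/(-1173779/36) = -36/1173779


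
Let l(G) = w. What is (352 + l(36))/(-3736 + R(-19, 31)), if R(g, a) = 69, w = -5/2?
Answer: -699/7334 ≈ -0.095309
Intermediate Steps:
w = -5/2 (w = -5*1/2 = -5/2 ≈ -2.5000)
l(G) = -5/2
(352 + l(36))/(-3736 + R(-19, 31)) = (352 - 5/2)/(-3736 + 69) = (699/2)/(-3667) = (699/2)*(-1/3667) = -699/7334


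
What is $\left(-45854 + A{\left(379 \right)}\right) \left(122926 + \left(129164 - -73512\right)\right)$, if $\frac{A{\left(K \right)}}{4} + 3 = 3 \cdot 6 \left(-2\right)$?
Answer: $-14980948020$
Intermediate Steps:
$A{\left(K \right)} = -156$ ($A{\left(K \right)} = -12 + 4 \cdot 3 \cdot 6 \left(-2\right) = -12 + 4 \cdot 18 \left(-2\right) = -12 + 4 \left(-36\right) = -12 - 144 = -156$)
$\left(-45854 + A{\left(379 \right)}\right) \left(122926 + \left(129164 - -73512\right)\right) = \left(-45854 - 156\right) \left(122926 + \left(129164 - -73512\right)\right) = - 46010 \left(122926 + \left(129164 + 73512\right)\right) = - 46010 \left(122926 + 202676\right) = \left(-46010\right) 325602 = -14980948020$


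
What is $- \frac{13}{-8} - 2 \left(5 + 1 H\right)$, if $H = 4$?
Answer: $- \frac{131}{8} \approx -16.375$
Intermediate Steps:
$- \frac{13}{-8} - 2 \left(5 + 1 H\right) = - \frac{13}{-8} - 2 \left(5 + 1 \cdot 4\right) = \left(-13\right) \left(- \frac{1}{8}\right) - 2 \left(5 + 4\right) = \frac{13}{8} - 18 = - \frac{131}{8}$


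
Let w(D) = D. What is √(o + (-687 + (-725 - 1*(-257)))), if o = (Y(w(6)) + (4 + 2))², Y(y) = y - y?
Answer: I*√1119 ≈ 33.451*I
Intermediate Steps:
Y(y) = 0
o = 36 (o = (0 + (4 + 2))² = (0 + 6)² = 6² = 36)
√(o + (-687 + (-725 - 1*(-257)))) = √(36 + (-687 + (-725 - 1*(-257)))) = √(36 + (-687 + (-725 + 257))) = √(36 + (-687 - 468)) = √(36 - 1155) = √(-1119) = I*√1119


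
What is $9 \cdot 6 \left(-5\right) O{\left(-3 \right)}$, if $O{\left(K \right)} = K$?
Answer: $810$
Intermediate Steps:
$9 \cdot 6 \left(-5\right) O{\left(-3 \right)} = 9 \cdot 6 \left(-5\right) \left(-3\right) = 54 \left(-5\right) \left(-3\right) = \left(-270\right) \left(-3\right) = 810$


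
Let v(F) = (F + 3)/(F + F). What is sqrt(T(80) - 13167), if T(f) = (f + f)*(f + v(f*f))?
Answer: I*sqrt(114785)/20 ≈ 16.94*I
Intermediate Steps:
v(F) = (3 + F)/(2*F) (v(F) = (3 + F)/((2*F)) = (3 + F)*(1/(2*F)) = (3 + F)/(2*F))
T(f) = 2*f*(f + (3 + f**2)/(2*f**2)) (T(f) = (f + f)*(f + (3 + f*f)/(2*((f*f)))) = (2*f)*(f + (3 + f**2)/(2*(f**2))) = (2*f)*(f + (3 + f**2)/(2*f**2)) = 2*f*(f + (3 + f**2)/(2*f**2)))
sqrt(T(80) - 13167) = sqrt((80 + 2*80**2 + 3/80) - 13167) = sqrt((80 + 2*6400 + 3*(1/80)) - 13167) = sqrt((80 + 12800 + 3/80) - 13167) = sqrt(1030403/80 - 13167) = sqrt(-22957/80) = I*sqrt(114785)/20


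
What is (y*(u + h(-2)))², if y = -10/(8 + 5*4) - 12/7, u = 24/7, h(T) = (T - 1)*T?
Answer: 915849/2401 ≈ 381.44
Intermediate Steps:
h(T) = T*(-1 + T) (h(T) = (-1 + T)*T = T*(-1 + T))
u = 24/7 (u = 24*(⅐) = 24/7 ≈ 3.4286)
y = -29/14 (y = -10/(8 + 20) - 12*⅐ = -10/28 - 12/7 = -10*1/28 - 12/7 = -5/14 - 12/7 = -29/14 ≈ -2.0714)
(y*(u + h(-2)))² = (-29*(24/7 - 2*(-1 - 2))/14)² = (-29*(24/7 - 2*(-3))/14)² = (-29*(24/7 + 6)/14)² = (-29/14*66/7)² = (-957/49)² = 915849/2401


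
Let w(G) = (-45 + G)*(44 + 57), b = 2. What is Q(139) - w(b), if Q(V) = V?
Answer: 4482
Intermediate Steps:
w(G) = -4545 + 101*G (w(G) = (-45 + G)*101 = -4545 + 101*G)
Q(139) - w(b) = 139 - (-4545 + 101*2) = 139 - (-4545 + 202) = 139 - 1*(-4343) = 139 + 4343 = 4482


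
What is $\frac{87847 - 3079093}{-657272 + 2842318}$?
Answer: $- \frac{1495623}{1092523} \approx -1.369$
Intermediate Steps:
$\frac{87847 - 3079093}{-657272 + 2842318} = - \frac{2991246}{2185046} = \left(-2991246\right) \frac{1}{2185046} = - \frac{1495623}{1092523}$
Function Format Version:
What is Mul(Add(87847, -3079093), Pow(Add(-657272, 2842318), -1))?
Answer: Rational(-1495623, 1092523) ≈ -1.3690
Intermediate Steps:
Mul(Add(87847, -3079093), Pow(Add(-657272, 2842318), -1)) = Mul(-2991246, Pow(2185046, -1)) = Mul(-2991246, Rational(1, 2185046)) = Rational(-1495623, 1092523)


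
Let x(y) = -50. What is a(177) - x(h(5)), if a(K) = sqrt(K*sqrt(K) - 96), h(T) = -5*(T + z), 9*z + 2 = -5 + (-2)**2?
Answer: 50 + sqrt(-96 + 177*sqrt(177)) ≈ 97.527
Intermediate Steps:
z = -1/3 (z = -2/9 + (-5 + (-2)**2)/9 = -2/9 + (-5 + 4)/9 = -2/9 + (1/9)*(-1) = -2/9 - 1/9 = -1/3 ≈ -0.33333)
h(T) = 5/3 - 5*T (h(T) = -5*(T - 1/3) = -5*(-1/3 + T) = 5/3 - 5*T)
a(K) = sqrt(-96 + K**(3/2)) (a(K) = sqrt(K**(3/2) - 96) = sqrt(-96 + K**(3/2)))
a(177) - x(h(5)) = sqrt(-96 + 177**(3/2)) - 1*(-50) = sqrt(-96 + 177*sqrt(177)) + 50 = 50 + sqrt(-96 + 177*sqrt(177))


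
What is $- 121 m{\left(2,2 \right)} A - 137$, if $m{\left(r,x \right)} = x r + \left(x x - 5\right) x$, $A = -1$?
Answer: $105$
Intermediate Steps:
$m{\left(r,x \right)} = r x + x \left(-5 + x^{2}\right)$ ($m{\left(r,x \right)} = r x + \left(x^{2} - 5\right) x = r x + \left(-5 + x^{2}\right) x = r x + x \left(-5 + x^{2}\right)$)
$- 121 m{\left(2,2 \right)} A - 137 = - 121 \cdot 2 \left(-5 + 2 + 2^{2}\right) \left(-1\right) - 137 = - 121 \cdot 2 \left(-5 + 2 + 4\right) \left(-1\right) - 137 = - 121 \cdot 2 \cdot 1 \left(-1\right) - 137 = - 121 \cdot 2 \left(-1\right) - 137 = \left(-121\right) \left(-2\right) - 137 = 242 - 137 = 105$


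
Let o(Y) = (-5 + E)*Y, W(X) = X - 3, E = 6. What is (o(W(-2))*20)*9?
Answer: -900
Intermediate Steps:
W(X) = -3 + X
o(Y) = Y (o(Y) = (-5 + 6)*Y = 1*Y = Y)
(o(W(-2))*20)*9 = ((-3 - 2)*20)*9 = -5*20*9 = -100*9 = -900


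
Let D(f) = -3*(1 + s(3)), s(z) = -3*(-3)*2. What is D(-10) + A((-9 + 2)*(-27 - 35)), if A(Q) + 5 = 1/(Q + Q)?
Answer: -53815/868 ≈ -61.999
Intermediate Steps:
s(z) = 18 (s(z) = 9*2 = 18)
A(Q) = -5 + 1/(2*Q) (A(Q) = -5 + 1/(Q + Q) = -5 + 1/(2*Q))
D(f) = -57 (D(f) = -3*(1 + 18) = -3*19 = -57)
D(-10) + A((-9 + 2)*(-27 - 35)) = -57 + (-5 + 1/(2*(((-9 + 2)*(-27 - 35))))) = -57 + (-5 + 1/(2*((-7*(-62))))) = -57 + (-5 + (½)/434) = -57 + (-5 + (½)*(1/434)) = -57 + (-5 + 1/868) = -57 - 4339/868 = -53815/868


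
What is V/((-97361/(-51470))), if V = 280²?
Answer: 4035248000/97361 ≈ 41446.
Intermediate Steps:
V = 78400
V/((-97361/(-51470))) = 78400/((-97361/(-51470))) = 78400/((-97361*(-1/51470))) = 78400/(97361/51470) = 78400*(51470/97361) = 4035248000/97361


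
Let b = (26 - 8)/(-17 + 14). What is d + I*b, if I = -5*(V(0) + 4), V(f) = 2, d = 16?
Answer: 196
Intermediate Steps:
I = -30 (I = -5*(2 + 4) = -5*6 = -30)
b = -6 (b = 18/(-3) = 18*(-⅓) = -6)
d + I*b = 16 - 30*(-6) = 16 + 180 = 196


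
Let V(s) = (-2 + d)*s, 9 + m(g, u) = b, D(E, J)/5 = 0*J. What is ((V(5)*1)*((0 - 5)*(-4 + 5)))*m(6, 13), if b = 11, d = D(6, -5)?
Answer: 100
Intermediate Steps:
D(E, J) = 0 (D(E, J) = 5*(0*J) = 5*0 = 0)
d = 0
m(g, u) = 2 (m(g, u) = -9 + 11 = 2)
V(s) = -2*s (V(s) = (-2 + 0)*s = -2*s)
((V(5)*1)*((0 - 5)*(-4 + 5)))*m(6, 13) = ((-2*5*1)*((0 - 5)*(-4 + 5)))*2 = ((-10*1)*(-5*1))*2 = -10*(-5)*2 = 50*2 = 100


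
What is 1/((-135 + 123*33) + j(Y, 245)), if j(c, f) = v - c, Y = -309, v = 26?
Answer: 1/4259 ≈ 0.00023480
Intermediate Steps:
j(c, f) = 26 - c
1/((-135 + 123*33) + j(Y, 245)) = 1/((-135 + 123*33) + (26 - 1*(-309))) = 1/((-135 + 4059) + (26 + 309)) = 1/(3924 + 335) = 1/4259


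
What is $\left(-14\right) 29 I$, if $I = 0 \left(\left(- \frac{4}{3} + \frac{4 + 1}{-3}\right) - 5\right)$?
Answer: $0$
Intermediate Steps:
$I = 0$ ($I = 0 \left(\left(\left(-4\right) \frac{1}{3} + 5 \left(- \frac{1}{3}\right)\right) - 5\right) = 0 \left(\left(- \frac{4}{3} - \frac{5}{3}\right) - 5\right) = 0 \left(-3 - 5\right) = 0 \left(-8\right) = 0$)
$\left(-14\right) 29 I = \left(-14\right) 29 \cdot 0 = \left(-406\right) 0 = 0$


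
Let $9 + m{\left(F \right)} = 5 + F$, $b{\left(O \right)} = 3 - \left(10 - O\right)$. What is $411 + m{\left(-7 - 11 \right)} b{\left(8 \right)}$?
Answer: $389$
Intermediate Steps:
$b{\left(O \right)} = -7 + O$ ($b{\left(O \right)} = 3 + \left(-10 + O\right) = -7 + O$)
$m{\left(F \right)} = -4 + F$ ($m{\left(F \right)} = -9 + \left(5 + F\right) = -4 + F$)
$411 + m{\left(-7 - 11 \right)} b{\left(8 \right)} = 411 + \left(-4 - 18\right) \left(-7 + 8\right) = 411 + \left(-4 - 18\right) 1 = 411 - 22 = 389$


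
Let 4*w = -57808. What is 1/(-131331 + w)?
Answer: -1/145783 ≈ -6.8595e-6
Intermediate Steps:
w = -14452 (w = (1/4)*(-57808) = -14452)
1/(-131331 + w) = 1/(-131331 - 14452) = 1/(-145783) = -1/145783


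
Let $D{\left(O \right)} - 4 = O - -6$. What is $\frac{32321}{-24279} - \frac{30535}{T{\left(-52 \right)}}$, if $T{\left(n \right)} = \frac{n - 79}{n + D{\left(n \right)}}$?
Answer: $- \frac{69692004961}{3180549} \approx -21912.0$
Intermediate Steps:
$D{\left(O \right)} = 10 + O$ ($D{\left(O \right)} = 4 + \left(O - -6\right) = 4 + \left(O + 6\right) = 4 + \left(6 + O\right) = 10 + O$)
$T{\left(n \right)} = \frac{-79 + n}{10 + 2 n}$ ($T{\left(n \right)} = \frac{n - 79}{n + \left(10 + n\right)} = \frac{-79 + n}{10 + 2 n}$)
$\frac{32321}{-24279} - \frac{30535}{T{\left(-52 \right)}} = \frac{32321}{-24279} - \frac{30535}{\frac{1}{2} \frac{1}{5 - 52} \left(-79 - 52\right)} = 32321 \left(- \frac{1}{24279}\right) - \frac{30535}{\frac{1}{2} \frac{1}{-47} \left(-131\right)} = - \frac{32321}{24279} - \frac{30535}{\frac{1}{2} \left(- \frac{1}{47}\right) \left(-131\right)} = - \frac{32321}{24279} - \frac{30535}{\frac{131}{94}} = - \frac{32321}{24279} - \frac{2870290}{131} = - \frac{69692004961}{3180549}$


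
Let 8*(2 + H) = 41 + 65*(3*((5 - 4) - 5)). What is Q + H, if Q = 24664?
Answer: 196557/8 ≈ 24570.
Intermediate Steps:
H = -755/8 (H = -2 + (41 + 65*(3*((5 - 4) - 5)))/8 = -2 + (41 + 65*(3*(1 - 5)))/8 = -2 + (41 + 65*(3*(-4)))/8 = -2 + (41 + 65*(-12))/8 = -2 + (41 - 780)/8 = -2 + (⅛)*(-739) = -2 - 739/8 = -755/8 ≈ -94.375)
Q + H = 24664 - 755/8 = 196557/8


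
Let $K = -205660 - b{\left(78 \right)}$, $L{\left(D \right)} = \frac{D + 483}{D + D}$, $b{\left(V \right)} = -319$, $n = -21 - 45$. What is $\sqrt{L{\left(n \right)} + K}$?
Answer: $\frac{i \sqrt{99386573}}{22} \approx 453.15 i$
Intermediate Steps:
$n = -66$ ($n = -21 - 45 = -66$)
$L{\left(D \right)} = \frac{483 + D}{2 D}$
$K = -205341$ ($K = -205660 - -319 = -205660 + 319 = -205341$)
$\sqrt{L{\left(n \right)} + K} = \sqrt{\frac{483 - 66}{2 \left(-66\right)} - 205341} = \sqrt{\frac{1}{2} \left(- \frac{1}{66}\right) 417 - 205341} = \sqrt{- \frac{139}{44} - 205341} = \sqrt{- \frac{9035143}{44}} = \frac{i \sqrt{99386573}}{22}$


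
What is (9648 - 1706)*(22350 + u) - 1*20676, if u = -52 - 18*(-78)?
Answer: 188220608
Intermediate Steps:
u = 1352 (u = -52 + 1404 = 1352)
(9648 - 1706)*(22350 + u) - 1*20676 = (9648 - 1706)*(22350 + 1352) - 1*20676 = 7942*23702 - 20676 = 188241284 - 20676 = 188220608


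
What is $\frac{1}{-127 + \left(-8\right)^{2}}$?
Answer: $- \frac{1}{63} \approx -0.015873$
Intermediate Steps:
$\frac{1}{-127 + \left(-8\right)^{2}} = \frac{1}{-127 + 64} = \frac{1}{-63} = - \frac{1}{63}$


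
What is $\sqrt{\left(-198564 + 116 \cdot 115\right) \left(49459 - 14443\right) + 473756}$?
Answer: $2 i \sqrt{1621332457} \approx 80532.0 i$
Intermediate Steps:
$\sqrt{\left(-198564 + 116 \cdot 115\right) \left(49459 - 14443\right) + 473756} = \sqrt{\left(-198564 + 13340\right) 35016 + 473756} = \sqrt{\left(-185224\right) 35016 + 473756} = \sqrt{-6485803584 + 473756} = \sqrt{-6485329828} = 2 i \sqrt{1621332457}$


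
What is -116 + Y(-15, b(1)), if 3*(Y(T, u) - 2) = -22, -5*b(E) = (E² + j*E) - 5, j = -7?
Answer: -364/3 ≈ -121.33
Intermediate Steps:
b(E) = 1 - E²/5 + 7*E/5 (b(E) = -((E² - 7*E) - 5)/5 = -(-5 + E² - 7*E)/5 = 1 - E²/5 + 7*E/5)
Y(T, u) = -16/3 (Y(T, u) = 2 + (⅓)*(-22) = 2 - 22/3 = -16/3)
-116 + Y(-15, b(1)) = -116 - 16/3 = -364/3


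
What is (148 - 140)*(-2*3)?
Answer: -48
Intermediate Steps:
(148 - 140)*(-2*3) = 8*(-6) = -48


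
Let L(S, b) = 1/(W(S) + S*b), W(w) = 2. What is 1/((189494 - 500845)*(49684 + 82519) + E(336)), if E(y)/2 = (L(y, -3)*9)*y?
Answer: -503/20704252738283 ≈ -2.4295e-11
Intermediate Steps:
L(S, b) = 1/(2 + S*b)
E(y) = 18*y/(2 - 3*y) (E(y) = 2*((9/(2 + y*(-3)))*y) = 2*((9/(2 - 3*y))*y) = 2*(9*y/(2 - 3*y)) = 18*y/(2 - 3*y))
1/((189494 - 500845)*(49684 + 82519) + E(336)) = 1/((189494 - 500845)*(49684 + 82519) + 18*336/(2 - 3*336)) = 1/(-311351*132203 + 18*336/(2 - 1008)) = 1/(-41161536253 + 18*336/(-1006)) = 1/(-41161536253 + 18*336*(-1/1006)) = 1/(-41161536253 - 3024/503) = 1/(-20704252738283/503) = -503/20704252738283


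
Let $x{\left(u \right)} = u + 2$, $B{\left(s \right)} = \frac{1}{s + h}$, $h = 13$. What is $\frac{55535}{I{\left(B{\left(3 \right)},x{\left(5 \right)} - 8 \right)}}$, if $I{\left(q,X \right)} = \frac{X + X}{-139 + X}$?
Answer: $3887450$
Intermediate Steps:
$B{\left(s \right)} = \frac{1}{13 + s}$ ($B{\left(s \right)} = \frac{1}{s + 13} = \frac{1}{13 + s}$)
$x{\left(u \right)} = 2 + u$
$I{\left(q,X \right)} = \frac{2 X}{-139 + X}$
$\frac{55535}{I{\left(B{\left(3 \right)},x{\left(5 \right)} - 8 \right)}} = \frac{55535}{2 \left(\left(2 + 5\right) - 8\right) \frac{1}{-139 + \left(\left(2 + 5\right) - 8\right)}} = \frac{55535}{2 \left(7 - 8\right) \frac{1}{-139 + \left(7 - 8\right)}} = \frac{55535}{2 \left(-1\right) \frac{1}{-139 - 1}} = \frac{55535}{2 \left(-1\right) \frac{1}{-140}} = \frac{55535}{2 \left(-1\right) \left(- \frac{1}{140}\right)} = 55535 \frac{1}{\frac{1}{70}} = 55535 \cdot 70 = 3887450$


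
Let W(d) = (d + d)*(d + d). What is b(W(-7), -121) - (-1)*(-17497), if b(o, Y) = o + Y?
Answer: -17422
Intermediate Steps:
W(d) = 4*d**2 (W(d) = (2*d)*(2*d) = 4*d**2)
b(o, Y) = Y + o
b(W(-7), -121) - (-1)*(-17497) = (-121 + 4*(-7)**2) - (-1)*(-17497) = (-121 + 4*49) - 1*17497 = (-121 + 196) - 17497 = 75 - 17497 = -17422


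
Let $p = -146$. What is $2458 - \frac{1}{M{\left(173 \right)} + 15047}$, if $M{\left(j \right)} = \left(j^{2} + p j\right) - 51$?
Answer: $\frac{48341485}{19667} \approx 2458.0$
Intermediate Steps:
$M{\left(j \right)} = -51 + j^{2} - 146 j$ ($M{\left(j \right)} = \left(j^{2} - 146 j\right) - 51 = -51 + j^{2} - 146 j$)
$2458 - \frac{1}{M{\left(173 \right)} + 15047} = 2458 - \frac{1}{\left(-51 + 173^{2} - 25258\right) + 15047} = 2458 - \frac{1}{\left(-51 + 29929 - 25258\right) + 15047} = 2458 - \frac{1}{4620 + 15047} = 2458 - \frac{1}{19667} = \frac{48341485}{19667}$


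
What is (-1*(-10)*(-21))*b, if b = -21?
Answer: 4410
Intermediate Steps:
(-1*(-10)*(-21))*b = (-1*(-10)*(-21))*(-21) = (10*(-21))*(-21) = -210*(-21) = 4410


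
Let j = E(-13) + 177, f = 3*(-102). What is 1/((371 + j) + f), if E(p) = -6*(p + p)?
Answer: 1/398 ≈ 0.0025126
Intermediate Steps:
E(p) = -12*p
f = -306
j = 333 (j = -12*(-13) + 177 = 156 + 177 = 333)
1/((371 + j) + f) = 1/((371 + 333) - 306) = 1/(704 - 306) = 1/398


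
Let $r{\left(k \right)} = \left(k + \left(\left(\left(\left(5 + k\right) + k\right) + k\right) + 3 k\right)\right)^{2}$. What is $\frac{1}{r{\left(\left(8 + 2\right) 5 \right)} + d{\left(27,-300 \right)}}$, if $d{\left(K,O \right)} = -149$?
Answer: $\frac{1}{125876} \approx 7.9443 \cdot 10^{-6}$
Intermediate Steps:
$r{\left(k \right)} = \left(5 + 7 k\right)^{2}$ ($r{\left(k \right)} = \left(k + \left(\left(\left(5 + 2 k\right) + k\right) + 3 k\right)\right)^{2} = \left(k + \left(\left(5 + 3 k\right) + 3 k\right)\right)^{2} = \left(k + \left(5 + 6 k\right)\right)^{2} = \left(5 + 7 k\right)^{2}$)
$\frac{1}{r{\left(\left(8 + 2\right) 5 \right)} + d{\left(27,-300 \right)}} = \frac{1}{\left(5 + 7 \left(8 + 2\right) 5\right)^{2} - 149} = \frac{1}{\left(5 + 7 \cdot 10 \cdot 5\right)^{2} - 149} = \frac{1}{\left(5 + 7 \cdot 50\right)^{2} - 149} = \frac{1}{\left(5 + 350\right)^{2} - 149} = \frac{1}{355^{2} - 149} = \frac{1}{126025 - 149} = \frac{1}{125876}$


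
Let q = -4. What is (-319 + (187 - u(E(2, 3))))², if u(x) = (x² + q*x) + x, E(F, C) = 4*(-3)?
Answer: 97344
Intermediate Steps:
E(F, C) = -12
u(x) = x² - 3*x (u(x) = (x² - 4*x) + x = x² - 3*x)
(-319 + (187 - u(E(2, 3))))² = (-319 + (187 - (-12)*(-3 - 12)))² = (-319 + (187 - (-12)*(-15)))² = (-319 + (187 - 1*180))² = (-319 + (187 - 180))² = (-319 + 7)² = (-312)² = 97344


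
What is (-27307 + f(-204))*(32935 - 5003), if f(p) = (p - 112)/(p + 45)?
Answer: -121266694204/159 ≈ -7.6268e+8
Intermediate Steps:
f(p) = (-112 + p)/(45 + p)
(-27307 + f(-204))*(32935 - 5003) = (-27307 + (-112 - 204)/(45 - 204))*(32935 - 5003) = (-27307 - 316/(-159))*27932 = (-27307 - 1/159*(-316))*27932 = (-27307 + 316/159)*27932 = -4341497/159*27932 = -121266694204/159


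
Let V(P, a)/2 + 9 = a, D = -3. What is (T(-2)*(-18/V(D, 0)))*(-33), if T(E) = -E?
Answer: -66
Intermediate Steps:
V(P, a) = -18 + 2*a
(T(-2)*(-18/V(D, 0)))*(-33) = ((-1*(-2))*(-18/(-18 + 2*0)))*(-33) = (2*(-18/(-18 + 0)))*(-33) = (2*(-18/(-18)))*(-33) = (2*(-18*(-1/18)))*(-33) = (2*1)*(-33) = 2*(-33) = -66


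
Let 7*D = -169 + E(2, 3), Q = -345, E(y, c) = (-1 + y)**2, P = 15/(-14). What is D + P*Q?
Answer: 4839/14 ≈ 345.64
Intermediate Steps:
P = -15/14 (P = -1/14*15 = -15/14 ≈ -1.0714)
D = -24 (D = (-169 + (-1 + 2)**2)/7 = (-169 + 1**2)/7 = (-169 + 1)/7 = (1/7)*(-168) = -24)
D + P*Q = -24 - 15/14*(-345) = -24 + 5175/14 = 4839/14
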